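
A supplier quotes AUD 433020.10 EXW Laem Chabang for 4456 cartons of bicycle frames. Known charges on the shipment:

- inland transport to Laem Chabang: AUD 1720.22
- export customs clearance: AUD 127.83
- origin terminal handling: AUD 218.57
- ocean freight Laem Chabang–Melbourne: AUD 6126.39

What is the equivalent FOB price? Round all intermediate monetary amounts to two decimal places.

Not relevant to the conversion: freight — on the buyer under both terms; not part of either seller's price.
From EXW to FOB, the seller additionally bears: inland to port, export clearance, origin terminal.
FOB price = 433020.10 + 1720.22 + 127.83 + 218.57 = 435086.72

FOB price: AUD 435086.72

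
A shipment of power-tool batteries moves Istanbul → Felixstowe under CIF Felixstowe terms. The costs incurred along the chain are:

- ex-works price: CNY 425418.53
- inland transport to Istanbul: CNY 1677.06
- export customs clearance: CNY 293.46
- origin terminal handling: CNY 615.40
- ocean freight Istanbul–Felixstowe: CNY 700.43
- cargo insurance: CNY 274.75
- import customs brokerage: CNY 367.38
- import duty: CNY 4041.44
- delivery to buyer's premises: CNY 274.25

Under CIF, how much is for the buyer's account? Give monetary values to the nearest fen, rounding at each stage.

Buyer's account: CNY 4683.07

CIF: the seller pays costs through ocean freight and marine insurance to the destination port.
Seller's account: goods 425418.53 + inland to port 1677.06 + export clearance 293.46 + origin terminal 615.40 + freight 700.43 + insurance 274.75 = 428979.63
Buyer's account: brokerage 367.38 + duty 4041.44 + delivery 274.25 = 4683.07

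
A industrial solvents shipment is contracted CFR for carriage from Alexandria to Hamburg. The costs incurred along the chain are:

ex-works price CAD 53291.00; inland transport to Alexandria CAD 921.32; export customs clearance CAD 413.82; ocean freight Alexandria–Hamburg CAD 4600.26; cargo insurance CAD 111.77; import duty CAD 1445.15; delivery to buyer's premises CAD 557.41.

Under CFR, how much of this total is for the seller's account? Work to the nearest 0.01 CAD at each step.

CFR: the seller pays costs through ocean freight to the destination port, but not insurance.
Seller's account: goods 53291.00 + inland to port 921.32 + export clearance 413.82 + freight 4600.26 = 59226.40
Buyer's account: insurance 111.77 + duty 1445.15 + delivery 557.41 = 2114.33

Seller's account: CAD 59226.40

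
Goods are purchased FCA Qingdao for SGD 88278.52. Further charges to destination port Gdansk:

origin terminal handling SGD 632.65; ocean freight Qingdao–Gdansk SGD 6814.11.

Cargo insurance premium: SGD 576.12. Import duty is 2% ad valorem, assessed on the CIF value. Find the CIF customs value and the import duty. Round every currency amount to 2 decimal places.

CIF value: SGD 96301.40; import duty: SGD 1926.03

CIF = FCA price + pre-shipment costs + freight + insurance
CIF = 88278.52 + 632.65 + 6814.11 + 576.12 = 96301.40
Import duty = 96301.40 × 2% = 1926.03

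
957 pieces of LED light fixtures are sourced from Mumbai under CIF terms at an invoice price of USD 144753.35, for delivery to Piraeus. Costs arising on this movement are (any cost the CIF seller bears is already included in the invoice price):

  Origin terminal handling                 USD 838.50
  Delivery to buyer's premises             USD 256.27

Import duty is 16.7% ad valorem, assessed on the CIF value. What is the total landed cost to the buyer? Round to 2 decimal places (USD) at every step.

CIF: the seller pays costs through ocean freight and marine insurance to the destination port.
Already in the invoice (seller's account under CIF): origin terminal — exclude.
The CIF price already equals the CIF value: 144753.35
Import duty = 144753.35 × 16.7% = 24173.81
Buyer bears: delivery 256.27 + duty 24173.81 = 24430.08
Landed cost = invoice 144753.35 + 24430.08 = 169183.43

Total landed cost: USD 169183.43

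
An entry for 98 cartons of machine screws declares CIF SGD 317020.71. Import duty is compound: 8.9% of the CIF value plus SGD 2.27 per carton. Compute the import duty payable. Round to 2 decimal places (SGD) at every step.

Ad valorem component: 317020.71 × 8.9% = 28214.84
Specific component: 98 × 2.27 = 222.46
Import duty = 28214.84 + 222.46 = 28437.30

Import duty: SGD 28437.30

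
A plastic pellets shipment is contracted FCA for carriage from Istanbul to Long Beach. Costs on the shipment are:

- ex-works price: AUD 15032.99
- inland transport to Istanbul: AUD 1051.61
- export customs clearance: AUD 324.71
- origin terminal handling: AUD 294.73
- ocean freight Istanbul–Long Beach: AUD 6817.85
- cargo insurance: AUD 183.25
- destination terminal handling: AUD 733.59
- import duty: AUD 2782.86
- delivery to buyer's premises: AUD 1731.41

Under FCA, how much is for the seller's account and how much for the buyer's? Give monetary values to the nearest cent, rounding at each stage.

Seller: AUD 16409.31; buyer: AUD 12543.69

FCA: the seller delivers export-cleared goods to the carrier; the buyer bears costs from that point.
Seller's account: goods 15032.99 + inland to port 1051.61 + export clearance 324.71 = 16409.31
Buyer's account: origin terminal 294.73 + freight 6817.85 + insurance 183.25 + destination terminal 733.59 + duty 2782.86 + delivery 1731.41 = 12543.69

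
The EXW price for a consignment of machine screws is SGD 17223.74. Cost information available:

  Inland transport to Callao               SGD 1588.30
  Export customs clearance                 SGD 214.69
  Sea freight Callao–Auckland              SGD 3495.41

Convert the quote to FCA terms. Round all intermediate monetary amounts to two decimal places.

FCA price: SGD 19026.73

Not relevant to the conversion: freight — on the buyer under both terms; not part of either seller's price.
From EXW to FCA, the seller additionally bears: inland to port, export clearance.
FCA price = 17223.74 + 1588.30 + 214.69 = 19026.73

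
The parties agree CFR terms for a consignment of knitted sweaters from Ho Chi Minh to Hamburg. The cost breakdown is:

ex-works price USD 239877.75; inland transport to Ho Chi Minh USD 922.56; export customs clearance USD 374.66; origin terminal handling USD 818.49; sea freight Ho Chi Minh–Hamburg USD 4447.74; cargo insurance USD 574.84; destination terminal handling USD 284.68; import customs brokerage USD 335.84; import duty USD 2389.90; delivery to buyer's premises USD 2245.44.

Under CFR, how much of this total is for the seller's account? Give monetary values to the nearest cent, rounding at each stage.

Seller's account: USD 246441.20

CFR: the seller pays costs through ocean freight to the destination port, but not insurance.
Seller's account: goods 239877.75 + inland to port 922.56 + export clearance 374.66 + origin terminal 818.49 + freight 4447.74 = 246441.20
Buyer's account: insurance 574.84 + destination terminal 284.68 + brokerage 335.84 + duty 2389.90 + delivery 2245.44 = 5830.70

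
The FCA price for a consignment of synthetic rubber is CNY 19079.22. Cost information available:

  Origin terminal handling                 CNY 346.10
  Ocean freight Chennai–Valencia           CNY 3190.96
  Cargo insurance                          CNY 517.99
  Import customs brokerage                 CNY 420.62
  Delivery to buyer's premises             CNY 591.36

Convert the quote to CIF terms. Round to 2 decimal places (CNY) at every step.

Not relevant to the conversion: brokerage, delivery — on the buyer under both terms; not part of either seller's price.
From FCA to CIF, the seller additionally bears: origin terminal, freight, insurance.
CIF price = 19079.22 + 346.10 + 3190.96 + 517.99 = 23134.27

CIF price: CNY 23134.27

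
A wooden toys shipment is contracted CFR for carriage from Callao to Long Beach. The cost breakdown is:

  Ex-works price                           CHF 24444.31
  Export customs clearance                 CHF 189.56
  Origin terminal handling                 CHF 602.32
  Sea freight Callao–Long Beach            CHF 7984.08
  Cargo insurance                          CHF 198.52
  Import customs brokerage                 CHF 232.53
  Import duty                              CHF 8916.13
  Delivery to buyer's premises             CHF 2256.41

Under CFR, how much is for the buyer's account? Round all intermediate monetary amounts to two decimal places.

CFR: the seller pays costs through ocean freight to the destination port, but not insurance.
Seller's account: goods 24444.31 + export clearance 189.56 + origin terminal 602.32 + freight 7984.08 = 33220.27
Buyer's account: insurance 198.52 + brokerage 232.53 + duty 8916.13 + delivery 2256.41 = 11603.59

Buyer's account: CHF 11603.59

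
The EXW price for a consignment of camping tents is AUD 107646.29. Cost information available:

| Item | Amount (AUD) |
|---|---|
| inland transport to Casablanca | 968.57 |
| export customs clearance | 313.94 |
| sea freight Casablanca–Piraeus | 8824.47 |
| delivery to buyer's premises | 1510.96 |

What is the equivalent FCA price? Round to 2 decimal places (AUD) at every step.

Not relevant to the conversion: delivery, freight — on the buyer under both terms; not part of either seller's price.
From EXW to FCA, the seller additionally bears: inland to port, export clearance.
FCA price = 107646.29 + 968.57 + 313.94 = 108928.80

FCA price: AUD 108928.80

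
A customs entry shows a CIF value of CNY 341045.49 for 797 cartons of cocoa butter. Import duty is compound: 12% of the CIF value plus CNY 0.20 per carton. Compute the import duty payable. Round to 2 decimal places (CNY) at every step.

Import duty: CNY 41084.86

Ad valorem component: 341045.49 × 12% = 40925.46
Specific component: 797 × 0.20 = 159.40
Import duty = 40925.46 + 159.40 = 41084.86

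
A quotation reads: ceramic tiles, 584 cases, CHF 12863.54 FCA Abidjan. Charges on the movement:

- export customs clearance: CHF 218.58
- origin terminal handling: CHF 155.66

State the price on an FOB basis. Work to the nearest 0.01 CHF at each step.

FOB price: CHF 13019.20

Not relevant to the conversion: export clearance — on the seller under both FCA and FOB; already in the FCA price and stays in the FOB price.
From FCA to FOB, the seller additionally bears: origin terminal.
FOB price = 12863.54 + 155.66 = 13019.20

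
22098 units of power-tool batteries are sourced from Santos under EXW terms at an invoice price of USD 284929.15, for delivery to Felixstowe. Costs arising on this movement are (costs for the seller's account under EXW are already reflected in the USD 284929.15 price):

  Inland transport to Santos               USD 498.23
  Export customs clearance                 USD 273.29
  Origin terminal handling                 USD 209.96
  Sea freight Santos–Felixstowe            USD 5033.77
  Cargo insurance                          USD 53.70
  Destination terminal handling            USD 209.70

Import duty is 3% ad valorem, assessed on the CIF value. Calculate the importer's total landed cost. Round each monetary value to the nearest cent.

EXW: the seller makes goods available at their premises; the buyer bears all onward costs.
CIF value = EXW price + inland to port + export clearance + origin terminal + freight + insurance = 284929.15 + 498.23 + 273.29 + 209.96 + 5033.77 + 53.70 = 290998.10
Import duty = 290998.10 × 3% = 8729.94
Buyer bears: inland to port 498.23 + export clearance 273.29 + origin terminal 209.96 + freight 5033.77 + insurance 53.70 + destination terminal 209.70 + duty 8729.94 = 15008.59
Landed cost = invoice 284929.15 + 15008.59 = 299937.74

Total landed cost: USD 299937.74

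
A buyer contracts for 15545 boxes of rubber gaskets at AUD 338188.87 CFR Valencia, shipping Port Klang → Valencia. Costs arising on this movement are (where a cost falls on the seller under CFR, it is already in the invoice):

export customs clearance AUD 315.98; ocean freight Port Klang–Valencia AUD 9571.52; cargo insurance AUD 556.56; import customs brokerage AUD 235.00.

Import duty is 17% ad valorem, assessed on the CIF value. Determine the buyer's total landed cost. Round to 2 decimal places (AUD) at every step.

Total landed cost: AUD 396567.15

CFR: the seller pays costs through ocean freight to the destination port, but not insurance.
Already in the invoice (seller's account under CFR): export clearance, freight — exclude.
CIF value = CFR price + insurance = 338188.87 + 556.56 = 338745.43
Import duty = 338745.43 × 17% = 57586.72
Buyer bears: insurance 556.56 + brokerage 235.00 + duty 57586.72 = 58378.28
Landed cost = invoice 338188.87 + 58378.28 = 396567.15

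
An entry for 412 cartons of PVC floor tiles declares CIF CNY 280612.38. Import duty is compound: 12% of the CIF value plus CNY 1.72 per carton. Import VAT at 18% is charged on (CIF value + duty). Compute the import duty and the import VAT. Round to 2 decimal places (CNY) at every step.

Import duty: CNY 34382.13; import VAT: CNY 56699.01

Ad valorem component: 280612.38 × 12% = 33673.49
Specific component: 412 × 1.72 = 708.64
Import duty = 33673.49 + 708.64 = 34382.13
VAT base = CIF + duty = 280612.38 + 34382.13 = 314994.51
Import VAT = 314994.51 × 18% = 56699.01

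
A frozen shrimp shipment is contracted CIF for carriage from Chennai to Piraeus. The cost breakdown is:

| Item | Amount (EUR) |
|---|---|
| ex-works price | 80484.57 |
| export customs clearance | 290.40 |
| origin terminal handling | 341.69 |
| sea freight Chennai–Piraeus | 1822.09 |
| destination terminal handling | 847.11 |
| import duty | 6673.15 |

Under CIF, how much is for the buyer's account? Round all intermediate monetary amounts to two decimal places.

CIF: the seller pays costs through ocean freight and marine insurance to the destination port.
Seller's account: goods 80484.57 + export clearance 290.40 + origin terminal 341.69 + freight 1822.09 = 82938.75
Buyer's account: destination terminal 847.11 + duty 6673.15 = 7520.26

Buyer's account: EUR 7520.26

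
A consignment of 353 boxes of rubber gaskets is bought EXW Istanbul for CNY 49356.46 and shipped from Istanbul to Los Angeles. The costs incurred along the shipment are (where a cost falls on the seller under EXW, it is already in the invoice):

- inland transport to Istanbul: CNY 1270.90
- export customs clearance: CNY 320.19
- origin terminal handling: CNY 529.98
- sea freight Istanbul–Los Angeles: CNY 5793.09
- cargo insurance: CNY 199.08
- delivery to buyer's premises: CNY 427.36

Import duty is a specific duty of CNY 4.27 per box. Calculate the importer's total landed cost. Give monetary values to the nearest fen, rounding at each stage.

Total landed cost: CNY 59404.37

EXW: the seller makes goods available at their premises; the buyer bears all onward costs.
CIF value = EXW price + inland to port + export clearance + origin terminal + freight + insurance = 49356.46 + 1270.90 + 320.19 + 529.98 + 5793.09 + 199.08 = 57469.70
Import duty = 353 × 4.27 = 1507.31
Buyer bears: inland to port 1270.90 + export clearance 320.19 + origin terminal 529.98 + freight 5793.09 + insurance 199.08 + delivery 427.36 + duty 1507.31 = 10047.91
Landed cost = invoice 49356.46 + 10047.91 = 59404.37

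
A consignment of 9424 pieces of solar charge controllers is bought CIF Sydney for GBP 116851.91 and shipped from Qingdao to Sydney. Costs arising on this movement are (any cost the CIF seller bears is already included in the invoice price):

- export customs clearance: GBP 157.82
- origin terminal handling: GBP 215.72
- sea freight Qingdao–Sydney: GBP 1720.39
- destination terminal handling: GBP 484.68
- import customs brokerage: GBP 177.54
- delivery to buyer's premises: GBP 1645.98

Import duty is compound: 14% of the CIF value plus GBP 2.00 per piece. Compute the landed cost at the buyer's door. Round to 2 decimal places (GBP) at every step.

Total landed cost: GBP 154367.38

CIF: the seller pays costs through ocean freight and marine insurance to the destination port.
Already in the invoice (seller's account under CIF): export clearance, origin terminal, freight — exclude.
The CIF price already equals the CIF value: 116851.91
Ad valorem component: 116851.91 × 14% = 16359.27
Specific component: 9424 × 2.00 = 18848.00
Import duty = 16359.27 + 18848.00 = 35207.27
Buyer bears: destination terminal 484.68 + brokerage 177.54 + delivery 1645.98 + duty 35207.27 = 37515.47
Landed cost = invoice 116851.91 + 37515.47 = 154367.38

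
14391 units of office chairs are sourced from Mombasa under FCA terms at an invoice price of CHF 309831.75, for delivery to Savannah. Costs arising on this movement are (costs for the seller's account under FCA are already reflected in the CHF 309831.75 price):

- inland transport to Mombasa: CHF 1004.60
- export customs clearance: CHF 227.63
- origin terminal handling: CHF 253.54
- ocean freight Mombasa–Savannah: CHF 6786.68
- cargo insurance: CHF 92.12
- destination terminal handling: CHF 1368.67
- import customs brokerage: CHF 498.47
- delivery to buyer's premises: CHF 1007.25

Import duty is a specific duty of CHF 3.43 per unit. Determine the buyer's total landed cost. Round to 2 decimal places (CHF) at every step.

Total landed cost: CHF 369199.61

FCA: the seller delivers export-cleared goods to the carrier; the buyer bears costs from that point.
Already in the invoice (seller's account under FCA): inland to port, export clearance — exclude.
CIF value = FCA price + origin terminal + freight + insurance = 309831.75 + 253.54 + 6786.68 + 92.12 = 316964.09
Import duty = 14391 × 3.43 = 49361.13
Buyer bears: origin terminal 253.54 + freight 6786.68 + insurance 92.12 + destination terminal 1368.67 + brokerage 498.47 + delivery 1007.25 + duty 49361.13 = 59367.86
Landed cost = invoice 309831.75 + 59367.86 = 369199.61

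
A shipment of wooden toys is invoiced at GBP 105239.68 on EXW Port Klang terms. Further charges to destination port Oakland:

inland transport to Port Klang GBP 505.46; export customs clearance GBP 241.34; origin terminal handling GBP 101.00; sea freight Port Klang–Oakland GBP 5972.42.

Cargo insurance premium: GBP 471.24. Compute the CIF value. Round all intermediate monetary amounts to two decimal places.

CIF value: GBP 112531.14

CIF = EXW price + pre-shipment costs + freight + insurance
CIF = 105239.68 + 505.46 + 241.34 + 101.00 + 5972.42 + 471.24 = 112531.14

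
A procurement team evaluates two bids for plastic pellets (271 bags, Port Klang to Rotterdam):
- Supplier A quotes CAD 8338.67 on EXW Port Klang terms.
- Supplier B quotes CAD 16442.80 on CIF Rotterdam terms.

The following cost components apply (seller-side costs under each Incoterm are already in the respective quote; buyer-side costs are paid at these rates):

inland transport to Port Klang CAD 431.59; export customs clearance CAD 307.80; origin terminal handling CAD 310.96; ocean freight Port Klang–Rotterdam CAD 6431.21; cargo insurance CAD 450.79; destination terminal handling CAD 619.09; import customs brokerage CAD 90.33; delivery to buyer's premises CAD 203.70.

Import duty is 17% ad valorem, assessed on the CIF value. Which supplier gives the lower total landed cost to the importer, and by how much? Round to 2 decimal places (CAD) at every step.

Supplier A is cheaper by CAD 200.99

Supplier A (EXW):
CIF value = EXW price + inland to port + export clearance + origin terminal + freight + insurance = 8338.67 + 431.59 + 307.80 + 310.96 + 6431.21 + 450.79 = 16271.02
Import duty = 16271.02 × 17% = 2766.07
Buyer bears (A): 431.59 + 307.80 + 310.96 + 6431.21 + 450.79 + 619.09 + 90.33 + 203.70 = 8845.47
Landed cost (A) = invoice 8338.67 + 8845.47 + duty 2766.07 = 19950.21
Supplier B (CIF):
The CIF price already equals the CIF value: 16442.80
Import duty = 16442.80 × 17% = 2795.28
Buyer bears (B): 619.09 + 90.33 + 203.70 = 913.12
Landed cost (B) = invoice 16442.80 + 913.12 + duty 2795.28 = 20151.20
Difference = |19950.21 − 20151.20| = 200.99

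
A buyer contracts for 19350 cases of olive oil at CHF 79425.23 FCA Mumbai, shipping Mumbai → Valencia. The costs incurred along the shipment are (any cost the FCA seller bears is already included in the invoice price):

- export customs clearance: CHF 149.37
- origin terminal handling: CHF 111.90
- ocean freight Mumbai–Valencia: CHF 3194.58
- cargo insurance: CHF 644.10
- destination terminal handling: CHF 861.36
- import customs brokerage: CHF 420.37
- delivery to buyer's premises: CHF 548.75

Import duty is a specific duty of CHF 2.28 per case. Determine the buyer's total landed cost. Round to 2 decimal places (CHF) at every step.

Total landed cost: CHF 129324.29

FCA: the seller delivers export-cleared goods to the carrier; the buyer bears costs from that point.
Already in the invoice (seller's account under FCA): export clearance — exclude.
CIF value = FCA price + origin terminal + freight + insurance = 79425.23 + 111.90 + 3194.58 + 644.10 = 83375.81
Import duty = 19350 × 2.28 = 44118.00
Buyer bears: origin terminal 111.90 + freight 3194.58 + insurance 644.10 + destination terminal 861.36 + brokerage 420.37 + delivery 548.75 + duty 44118.00 = 49899.06
Landed cost = invoice 79425.23 + 49899.06 = 129324.29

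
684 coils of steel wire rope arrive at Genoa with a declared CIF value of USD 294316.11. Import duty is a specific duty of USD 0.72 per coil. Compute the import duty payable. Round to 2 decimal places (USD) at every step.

Import duty: USD 492.48

Import duty = 684 × 0.72 = 492.48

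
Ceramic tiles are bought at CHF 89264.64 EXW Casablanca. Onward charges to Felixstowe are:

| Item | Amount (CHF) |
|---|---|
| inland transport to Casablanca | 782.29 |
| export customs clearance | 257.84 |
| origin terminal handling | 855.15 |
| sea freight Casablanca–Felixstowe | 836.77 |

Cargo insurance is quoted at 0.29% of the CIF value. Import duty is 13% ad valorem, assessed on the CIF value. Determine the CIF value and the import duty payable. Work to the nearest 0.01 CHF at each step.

CIF value: CHF 92264.26; import duty: CHF 11994.35

Let C be the CIF value. C = EXW price + pre-shipment costs + freight + 0.29% × C
C − 0.29% × C = 89264.64 + 782.29 + 257.84 + 855.15 + 836.77
0.9971 × C = 91996.69
C = 91996.69 / 0.9971 = 92264.26
Insurance premium = 0.29% × 92264.26 = 267.57
Import duty = 92264.26 × 13% = 11994.35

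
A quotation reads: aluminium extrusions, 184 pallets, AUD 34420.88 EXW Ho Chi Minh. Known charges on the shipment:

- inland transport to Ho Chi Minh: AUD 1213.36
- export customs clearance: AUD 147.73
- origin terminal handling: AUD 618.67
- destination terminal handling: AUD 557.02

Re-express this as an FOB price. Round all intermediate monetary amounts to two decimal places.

FOB price: AUD 36400.64

Not relevant to the conversion: destination terminal — on the buyer under both terms; not part of either seller's price.
From EXW to FOB, the seller additionally bears: inland to port, export clearance, origin terminal.
FOB price = 34420.88 + 1213.36 + 147.73 + 618.67 = 36400.64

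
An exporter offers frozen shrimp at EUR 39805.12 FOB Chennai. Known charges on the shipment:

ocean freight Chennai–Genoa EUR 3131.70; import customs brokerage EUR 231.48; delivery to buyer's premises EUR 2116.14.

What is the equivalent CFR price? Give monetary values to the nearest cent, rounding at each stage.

CFR price: EUR 42936.82

Not relevant to the conversion: delivery, brokerage — on the buyer under both terms; not part of either seller's price.
From FOB to CFR, the seller additionally bears: freight.
CFR price = 39805.12 + 3131.70 = 42936.82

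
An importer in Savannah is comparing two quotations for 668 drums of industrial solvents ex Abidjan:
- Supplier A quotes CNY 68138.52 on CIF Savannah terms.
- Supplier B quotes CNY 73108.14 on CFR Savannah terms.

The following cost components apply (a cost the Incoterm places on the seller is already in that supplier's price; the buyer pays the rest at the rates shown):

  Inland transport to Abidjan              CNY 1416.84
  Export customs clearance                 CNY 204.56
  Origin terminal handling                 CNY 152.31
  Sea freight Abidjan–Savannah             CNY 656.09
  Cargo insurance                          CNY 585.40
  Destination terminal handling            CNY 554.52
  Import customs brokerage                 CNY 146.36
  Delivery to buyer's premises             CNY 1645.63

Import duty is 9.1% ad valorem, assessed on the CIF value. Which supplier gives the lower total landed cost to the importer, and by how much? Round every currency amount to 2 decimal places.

Supplier A (CIF):
The CIF price already equals the CIF value: 68138.52
Import duty = 68138.52 × 9.1% = 6200.61
Buyer bears (A): 554.52 + 146.36 + 1645.63 = 2346.51
Landed cost (A) = invoice 68138.52 + 2346.51 + duty 6200.61 = 76685.64
Supplier B (CFR):
CIF value = CFR price + insurance = 73108.14 + 585.40 = 73693.54
Import duty = 73693.54 × 9.1% = 6706.11
Buyer bears (B): 585.40 + 554.52 + 146.36 + 1645.63 = 2931.91
Landed cost (B) = invoice 73108.14 + 2931.91 + duty 6706.11 = 82746.16
Difference = |76685.64 − 82746.16| = 6060.52

Supplier A is cheaper by CNY 6060.52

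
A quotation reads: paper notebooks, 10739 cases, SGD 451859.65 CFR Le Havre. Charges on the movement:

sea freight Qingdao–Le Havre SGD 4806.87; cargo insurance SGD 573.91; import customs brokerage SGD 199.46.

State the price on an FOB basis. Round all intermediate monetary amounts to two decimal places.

Not relevant to the conversion: insurance, brokerage — on the buyer under both terms; not part of either seller's price.
From CFR to FOB, the seller no longer bears: freight.
FOB price = 451859.65 − 4806.87 = 447052.78

FOB price: SGD 447052.78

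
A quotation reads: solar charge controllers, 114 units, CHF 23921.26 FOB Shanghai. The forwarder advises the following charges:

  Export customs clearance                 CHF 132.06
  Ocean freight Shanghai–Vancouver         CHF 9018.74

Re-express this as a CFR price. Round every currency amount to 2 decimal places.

CFR price: CHF 32940.00

Not relevant to the conversion: export clearance — on the seller under both FOB and CFR; already in the FOB price and stays in the CFR price.
From FOB to CFR, the seller additionally bears: freight.
CFR price = 23921.26 + 9018.74 = 32940.00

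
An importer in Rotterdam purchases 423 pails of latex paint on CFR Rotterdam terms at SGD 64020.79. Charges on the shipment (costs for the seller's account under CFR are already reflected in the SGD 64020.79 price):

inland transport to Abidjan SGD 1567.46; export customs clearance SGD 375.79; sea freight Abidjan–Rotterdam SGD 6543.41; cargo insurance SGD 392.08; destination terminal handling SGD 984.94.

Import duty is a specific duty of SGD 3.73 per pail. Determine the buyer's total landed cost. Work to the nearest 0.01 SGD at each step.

Total landed cost: SGD 66975.60

CFR: the seller pays costs through ocean freight to the destination port, but not insurance.
Already in the invoice (seller's account under CFR): inland to port, export clearance, freight — exclude.
CIF value = CFR price + insurance = 64020.79 + 392.08 = 64412.87
Import duty = 423 × 3.73 = 1577.79
Buyer bears: insurance 392.08 + destination terminal 984.94 + duty 1577.79 = 2954.81
Landed cost = invoice 64020.79 + 2954.81 = 66975.60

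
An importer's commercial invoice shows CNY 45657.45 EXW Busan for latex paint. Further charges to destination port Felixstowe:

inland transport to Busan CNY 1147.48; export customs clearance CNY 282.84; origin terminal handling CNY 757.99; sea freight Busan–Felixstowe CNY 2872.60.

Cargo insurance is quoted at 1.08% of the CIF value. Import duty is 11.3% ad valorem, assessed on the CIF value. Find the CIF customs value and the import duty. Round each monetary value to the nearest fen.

CIF value: CNY 51272.10; import duty: CNY 5793.75

Let C be the CIF value. C = EXW price + pre-shipment costs + freight + 1.08% × C
C − 1.08% × C = 45657.45 + 1147.48 + 282.84 + 757.99 + 2872.60
0.9892 × C = 50718.36
C = 50718.36 / 0.9892 = 51272.10
Insurance premium = 1.08% × 51272.10 = 553.74
Import duty = 51272.10 × 11.3% = 5793.75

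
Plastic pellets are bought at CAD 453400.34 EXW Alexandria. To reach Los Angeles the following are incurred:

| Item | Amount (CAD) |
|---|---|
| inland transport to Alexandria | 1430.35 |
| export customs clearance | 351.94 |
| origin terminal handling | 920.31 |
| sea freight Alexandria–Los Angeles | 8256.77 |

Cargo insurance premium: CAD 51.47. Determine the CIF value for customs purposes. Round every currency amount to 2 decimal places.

CIF value: CAD 464411.18

CIF = EXW price + pre-shipment costs + freight + insurance
CIF = 453400.34 + 1430.35 + 351.94 + 920.31 + 8256.77 + 51.47 = 464411.18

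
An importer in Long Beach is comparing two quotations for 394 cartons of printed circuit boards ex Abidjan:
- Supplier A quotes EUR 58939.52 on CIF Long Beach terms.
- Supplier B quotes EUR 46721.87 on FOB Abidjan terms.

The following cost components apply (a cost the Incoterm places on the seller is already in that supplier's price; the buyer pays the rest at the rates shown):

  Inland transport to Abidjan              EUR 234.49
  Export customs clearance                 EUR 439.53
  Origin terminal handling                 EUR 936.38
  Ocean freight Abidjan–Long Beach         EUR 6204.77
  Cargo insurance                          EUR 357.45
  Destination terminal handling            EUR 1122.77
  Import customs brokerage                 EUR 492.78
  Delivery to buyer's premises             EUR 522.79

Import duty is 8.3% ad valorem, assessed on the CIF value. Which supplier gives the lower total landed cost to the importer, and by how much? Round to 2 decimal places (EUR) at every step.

Supplier B is cheaper by EUR 6124.83

Supplier A (CIF):
The CIF price already equals the CIF value: 58939.52
Import duty = 58939.52 × 8.3% = 4891.98
Buyer bears (A): 1122.77 + 492.78 + 522.79 = 2138.34
Landed cost (A) = invoice 58939.52 + 2138.34 + duty 4891.98 = 65969.84
Supplier B (FOB):
CIF value = FOB price + freight + insurance = 46721.87 + 6204.77 + 357.45 = 53284.09
Import duty = 53284.09 × 8.3% = 4422.58
Buyer bears (B): 6204.77 + 357.45 + 1122.77 + 492.78 + 522.79 = 8700.56
Landed cost (B) = invoice 46721.87 + 8700.56 + duty 4422.58 = 59845.01
Difference = |65969.84 − 59845.01| = 6124.83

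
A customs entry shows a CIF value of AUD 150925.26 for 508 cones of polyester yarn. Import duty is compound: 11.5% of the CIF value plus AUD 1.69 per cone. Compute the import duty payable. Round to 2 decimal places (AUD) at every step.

Import duty: AUD 18214.92

Ad valorem component: 150925.26 × 11.5% = 17356.40
Specific component: 508 × 1.69 = 858.52
Import duty = 17356.40 + 858.52 = 18214.92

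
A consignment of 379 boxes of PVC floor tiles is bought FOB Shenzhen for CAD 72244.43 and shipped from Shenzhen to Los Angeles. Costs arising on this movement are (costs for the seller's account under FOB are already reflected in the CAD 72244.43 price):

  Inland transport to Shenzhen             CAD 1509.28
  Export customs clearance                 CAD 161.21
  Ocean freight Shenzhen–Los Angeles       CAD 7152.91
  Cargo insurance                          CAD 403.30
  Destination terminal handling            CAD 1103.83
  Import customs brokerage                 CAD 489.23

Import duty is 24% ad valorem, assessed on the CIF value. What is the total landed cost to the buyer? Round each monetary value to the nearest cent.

FOB: the seller bears costs until goods are on board at the origin port; the buyer bears freight, insurance and all costs thereafter.
Already in the invoice (seller's account under FOB): inland to port, export clearance — exclude.
CIF value = FOB price + freight + insurance = 72244.43 + 7152.91 + 403.30 = 79800.64
Import duty = 79800.64 × 24% = 19152.15
Buyer bears: freight 7152.91 + insurance 403.30 + destination terminal 1103.83 + brokerage 489.23 + duty 19152.15 = 28301.42
Landed cost = invoice 72244.43 + 28301.42 = 100545.85

Total landed cost: CAD 100545.85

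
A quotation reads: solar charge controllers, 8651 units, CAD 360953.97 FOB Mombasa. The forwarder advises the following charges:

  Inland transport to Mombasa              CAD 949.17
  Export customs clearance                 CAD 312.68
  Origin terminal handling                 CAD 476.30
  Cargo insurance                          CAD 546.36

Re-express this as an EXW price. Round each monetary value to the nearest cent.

Not relevant to the conversion: insurance — on the buyer under both terms; not part of either seller's price.
From FOB to EXW, the seller no longer bears: inland to port, export clearance, origin terminal.
EXW price = 360953.97 − 949.17 − 312.68 − 476.30 = 359215.82

EXW price: CAD 359215.82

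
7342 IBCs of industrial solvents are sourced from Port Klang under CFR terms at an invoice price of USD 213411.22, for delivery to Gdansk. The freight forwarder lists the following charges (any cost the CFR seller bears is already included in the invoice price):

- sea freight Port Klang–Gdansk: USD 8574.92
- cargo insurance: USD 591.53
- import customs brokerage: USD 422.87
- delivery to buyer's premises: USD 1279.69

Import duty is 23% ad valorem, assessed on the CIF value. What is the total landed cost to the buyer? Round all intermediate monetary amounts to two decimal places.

CFR: the seller pays costs through ocean freight to the destination port, but not insurance.
Already in the invoice (seller's account under CFR): freight — exclude.
CIF value = CFR price + insurance = 213411.22 + 591.53 = 214002.75
Import duty = 214002.75 × 23% = 49220.63
Buyer bears: insurance 591.53 + brokerage 422.87 + delivery 1279.69 + duty 49220.63 = 51514.72
Landed cost = invoice 213411.22 + 51514.72 = 264925.94

Total landed cost: USD 264925.94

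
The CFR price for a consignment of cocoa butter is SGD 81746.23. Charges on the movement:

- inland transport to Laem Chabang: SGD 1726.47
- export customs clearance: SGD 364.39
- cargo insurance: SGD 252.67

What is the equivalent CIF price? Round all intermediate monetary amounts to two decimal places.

CIF price: SGD 81998.90

Not relevant to the conversion: inland to port, export clearance — on the seller under both CFR and CIF; already in the CFR price and stays in the CIF price.
From CFR to CIF, the seller additionally bears: insurance.
CIF price = 81746.23 + 252.67 = 81998.90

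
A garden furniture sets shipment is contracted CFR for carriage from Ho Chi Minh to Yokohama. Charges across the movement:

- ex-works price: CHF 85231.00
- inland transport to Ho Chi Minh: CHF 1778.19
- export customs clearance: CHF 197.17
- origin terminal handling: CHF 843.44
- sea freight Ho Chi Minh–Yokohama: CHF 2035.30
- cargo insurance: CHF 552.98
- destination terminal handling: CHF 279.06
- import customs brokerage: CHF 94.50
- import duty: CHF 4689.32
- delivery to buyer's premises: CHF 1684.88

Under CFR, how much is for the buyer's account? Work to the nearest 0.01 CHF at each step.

CFR: the seller pays costs through ocean freight to the destination port, but not insurance.
Seller's account: goods 85231.00 + inland to port 1778.19 + export clearance 197.17 + origin terminal 843.44 + freight 2035.30 = 90085.10
Buyer's account: insurance 552.98 + destination terminal 279.06 + brokerage 94.50 + duty 4689.32 + delivery 1684.88 = 7300.74

Buyer's account: CHF 7300.74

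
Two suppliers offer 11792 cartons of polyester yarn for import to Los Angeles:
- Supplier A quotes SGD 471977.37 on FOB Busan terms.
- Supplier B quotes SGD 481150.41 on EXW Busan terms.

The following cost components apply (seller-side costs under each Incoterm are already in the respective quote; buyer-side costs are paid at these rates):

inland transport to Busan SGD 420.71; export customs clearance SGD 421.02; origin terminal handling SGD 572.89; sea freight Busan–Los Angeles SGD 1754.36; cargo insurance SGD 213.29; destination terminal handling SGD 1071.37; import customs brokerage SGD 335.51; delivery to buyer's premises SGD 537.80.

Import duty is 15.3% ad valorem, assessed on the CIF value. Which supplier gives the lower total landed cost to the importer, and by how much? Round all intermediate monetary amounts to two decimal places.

Supplier A (FOB):
CIF value = FOB price + freight + insurance = 471977.37 + 1754.36 + 213.29 = 473945.02
Import duty = 473945.02 × 15.3% = 72513.59
Buyer bears (A): 1754.36 + 213.29 + 1071.37 + 335.51 + 537.80 = 3912.33
Landed cost (A) = invoice 471977.37 + 3912.33 + duty 72513.59 = 548403.29
Supplier B (EXW):
CIF value = EXW price + inland to port + export clearance + origin terminal + freight + insurance = 481150.41 + 420.71 + 421.02 + 572.89 + 1754.36 + 213.29 = 484532.68
Import duty = 484532.68 × 15.3% = 74133.50
Buyer bears (B): 420.71 + 421.02 + 572.89 + 1754.36 + 213.29 + 1071.37 + 335.51 + 537.80 = 5326.95
Landed cost (B) = invoice 481150.41 + 5326.95 + duty 74133.50 = 560610.86
Difference = |548403.29 − 560610.86| = 12207.57

Supplier A is cheaper by SGD 12207.57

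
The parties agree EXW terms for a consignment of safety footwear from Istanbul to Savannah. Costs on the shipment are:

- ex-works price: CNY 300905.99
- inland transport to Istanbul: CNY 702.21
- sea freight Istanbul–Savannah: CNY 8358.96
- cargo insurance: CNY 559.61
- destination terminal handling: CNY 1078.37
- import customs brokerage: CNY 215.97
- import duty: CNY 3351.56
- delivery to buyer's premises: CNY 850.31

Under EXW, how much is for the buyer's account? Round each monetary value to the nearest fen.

Buyer's account: CNY 15116.99

EXW: the seller makes goods available at their premises; the buyer bears all onward costs.
Seller's account: goods 300905.99 = 300905.99
Buyer's account: inland to port 702.21 + freight 8358.96 + insurance 559.61 + destination terminal 1078.37 + brokerage 215.97 + duty 3351.56 + delivery 850.31 = 15116.99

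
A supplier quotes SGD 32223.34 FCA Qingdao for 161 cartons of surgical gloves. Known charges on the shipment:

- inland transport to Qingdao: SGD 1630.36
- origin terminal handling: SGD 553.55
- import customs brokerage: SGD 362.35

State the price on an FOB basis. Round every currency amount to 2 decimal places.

Not relevant to the conversion: inland to port — on the seller under both FCA and FOB; already in the FCA price and stays in the FOB price. brokerage — on the buyer under both terms; not part of either seller's price.
From FCA to FOB, the seller additionally bears: origin terminal.
FOB price = 32223.34 + 553.55 = 32776.89

FOB price: SGD 32776.89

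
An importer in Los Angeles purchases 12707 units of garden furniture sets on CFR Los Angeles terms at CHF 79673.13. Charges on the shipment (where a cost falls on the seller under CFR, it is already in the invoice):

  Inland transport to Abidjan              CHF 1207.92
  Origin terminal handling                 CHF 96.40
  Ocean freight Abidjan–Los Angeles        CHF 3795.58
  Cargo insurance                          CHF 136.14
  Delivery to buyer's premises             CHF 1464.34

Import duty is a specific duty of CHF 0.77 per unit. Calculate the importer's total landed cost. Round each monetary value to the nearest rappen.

Total landed cost: CHF 91058.00

CFR: the seller pays costs through ocean freight to the destination port, but not insurance.
Already in the invoice (seller's account under CFR): inland to port, origin terminal, freight — exclude.
CIF value = CFR price + insurance = 79673.13 + 136.14 = 79809.27
Import duty = 12707 × 0.77 = 9784.39
Buyer bears: insurance 136.14 + delivery 1464.34 + duty 9784.39 = 11384.87
Landed cost = invoice 79673.13 + 11384.87 = 91058.00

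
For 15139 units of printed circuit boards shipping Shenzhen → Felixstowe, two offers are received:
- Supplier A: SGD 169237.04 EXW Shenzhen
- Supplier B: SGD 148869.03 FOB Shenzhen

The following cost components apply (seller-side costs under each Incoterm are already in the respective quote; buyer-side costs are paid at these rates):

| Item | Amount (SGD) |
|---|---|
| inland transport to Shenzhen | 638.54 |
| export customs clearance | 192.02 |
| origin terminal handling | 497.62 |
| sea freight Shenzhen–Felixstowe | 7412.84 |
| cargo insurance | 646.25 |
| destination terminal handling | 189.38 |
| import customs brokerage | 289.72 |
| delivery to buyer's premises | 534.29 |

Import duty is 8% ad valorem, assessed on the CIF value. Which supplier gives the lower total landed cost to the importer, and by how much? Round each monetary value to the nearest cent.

Supplier B is cheaper by SGD 23431.88

Supplier A (EXW):
CIF value = EXW price + inland to port + export clearance + origin terminal + freight + insurance = 169237.04 + 638.54 + 192.02 + 497.62 + 7412.84 + 646.25 = 178624.31
Import duty = 178624.31 × 8% = 14289.94
Buyer bears (A): 638.54 + 192.02 + 497.62 + 7412.84 + 646.25 + 189.38 + 289.72 + 534.29 = 10400.66
Landed cost (A) = invoice 169237.04 + 10400.66 + duty 14289.94 = 193927.64
Supplier B (FOB):
CIF value = FOB price + freight + insurance = 148869.03 + 7412.84 + 646.25 = 156928.12
Import duty = 156928.12 × 8% = 12554.25
Buyer bears (B): 7412.84 + 646.25 + 189.38 + 289.72 + 534.29 = 9072.48
Landed cost (B) = invoice 148869.03 + 9072.48 + duty 12554.25 = 170495.76
Difference = |193927.64 − 170495.76| = 23431.88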